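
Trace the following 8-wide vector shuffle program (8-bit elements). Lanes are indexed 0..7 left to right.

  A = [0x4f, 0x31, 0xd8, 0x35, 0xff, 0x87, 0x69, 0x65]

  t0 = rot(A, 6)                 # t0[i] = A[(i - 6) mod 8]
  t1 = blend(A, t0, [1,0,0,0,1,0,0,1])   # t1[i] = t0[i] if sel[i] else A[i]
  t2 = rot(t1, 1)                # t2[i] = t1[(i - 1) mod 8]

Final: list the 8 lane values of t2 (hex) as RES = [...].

  t0: d8 35 ff 87 69 65 4f 31
  t1: d8 31 d8 35 69 87 69 31
  t2: 31 d8 31 d8 35 69 87 69

RES = [ 0x31  0xd8  0x31  0xd8  0x35  0x69  0x87  0x69 ]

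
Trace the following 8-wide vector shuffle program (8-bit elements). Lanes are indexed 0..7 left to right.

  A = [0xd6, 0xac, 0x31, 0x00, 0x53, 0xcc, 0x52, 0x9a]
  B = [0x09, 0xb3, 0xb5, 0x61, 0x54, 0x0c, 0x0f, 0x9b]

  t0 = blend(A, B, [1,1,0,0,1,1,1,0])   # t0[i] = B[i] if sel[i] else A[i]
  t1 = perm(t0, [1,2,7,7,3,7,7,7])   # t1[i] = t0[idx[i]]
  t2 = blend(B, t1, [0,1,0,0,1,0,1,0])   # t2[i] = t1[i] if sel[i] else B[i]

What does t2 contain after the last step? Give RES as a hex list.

RES = [ 0x09  0x31  0xb5  0x61  0x00  0x0c  0x9a  0x9b ]

→ t0 |09|b3|31|00|54|0c|0f|9a|
→ t1 |b3|31|9a|9a|00|9a|9a|9a|
→ t2 |09|31|b5|61|00|0c|9a|9b|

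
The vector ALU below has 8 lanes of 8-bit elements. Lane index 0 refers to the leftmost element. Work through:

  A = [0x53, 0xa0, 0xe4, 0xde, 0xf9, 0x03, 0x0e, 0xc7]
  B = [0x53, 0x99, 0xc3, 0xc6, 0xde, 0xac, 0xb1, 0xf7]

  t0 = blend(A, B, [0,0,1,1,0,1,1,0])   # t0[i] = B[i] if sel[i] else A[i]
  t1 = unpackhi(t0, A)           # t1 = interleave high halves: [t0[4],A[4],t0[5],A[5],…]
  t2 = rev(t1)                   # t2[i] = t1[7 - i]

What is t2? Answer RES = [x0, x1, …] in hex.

→ t0 |53|a0|c3|c6|f9|ac|b1|c7|
→ t1 |f9|f9|ac|03|b1|0e|c7|c7|
→ t2 |c7|c7|0e|b1|03|ac|f9|f9|

RES = [0xc7, 0xc7, 0x0e, 0xb1, 0x03, 0xac, 0xf9, 0xf9]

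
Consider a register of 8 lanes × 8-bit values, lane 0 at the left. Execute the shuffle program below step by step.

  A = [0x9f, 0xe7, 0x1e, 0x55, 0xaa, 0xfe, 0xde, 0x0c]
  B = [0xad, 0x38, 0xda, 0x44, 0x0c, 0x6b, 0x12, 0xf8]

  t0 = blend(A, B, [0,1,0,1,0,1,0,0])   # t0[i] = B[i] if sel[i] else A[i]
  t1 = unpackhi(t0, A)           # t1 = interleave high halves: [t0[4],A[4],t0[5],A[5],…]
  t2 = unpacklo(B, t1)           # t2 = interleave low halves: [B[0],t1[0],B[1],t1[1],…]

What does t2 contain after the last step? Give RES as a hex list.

RES = [0xad, 0xaa, 0x38, 0xaa, 0xda, 0x6b, 0x44, 0xfe]

  t0: 9f 38 1e 44 aa 6b de 0c
  t1: aa aa 6b fe de de 0c 0c
  t2: ad aa 38 aa da 6b 44 fe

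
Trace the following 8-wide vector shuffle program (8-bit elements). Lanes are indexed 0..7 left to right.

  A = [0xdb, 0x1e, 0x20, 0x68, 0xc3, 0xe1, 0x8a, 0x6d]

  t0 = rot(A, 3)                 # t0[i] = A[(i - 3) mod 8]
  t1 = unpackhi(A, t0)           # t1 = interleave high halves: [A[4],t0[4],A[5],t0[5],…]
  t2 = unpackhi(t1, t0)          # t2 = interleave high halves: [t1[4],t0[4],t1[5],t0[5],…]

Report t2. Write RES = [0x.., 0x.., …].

t0 = [0xe1, 0x8a, 0x6d, 0xdb, 0x1e, 0x20, 0x68, 0xc3]
t1 = [0xc3, 0x1e, 0xe1, 0x20, 0x8a, 0x68, 0x6d, 0xc3]
t2 = [0x8a, 0x1e, 0x68, 0x20, 0x6d, 0x68, 0xc3, 0xc3]

RES = [ 0x8a  0x1e  0x68  0x20  0x6d  0x68  0xc3  0xc3 ]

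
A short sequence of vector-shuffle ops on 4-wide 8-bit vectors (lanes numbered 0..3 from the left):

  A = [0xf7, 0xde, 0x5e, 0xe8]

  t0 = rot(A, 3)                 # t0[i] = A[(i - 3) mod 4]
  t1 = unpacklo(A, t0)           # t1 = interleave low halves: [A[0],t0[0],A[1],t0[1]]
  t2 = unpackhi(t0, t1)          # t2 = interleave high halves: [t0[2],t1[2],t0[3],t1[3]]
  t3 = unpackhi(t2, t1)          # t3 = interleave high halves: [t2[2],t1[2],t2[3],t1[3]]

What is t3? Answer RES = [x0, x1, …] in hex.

RES = [0xf7, 0xde, 0x5e, 0x5e]

→ t0 |de|5e|e8|f7|
→ t1 |f7|de|de|5e|
→ t2 |e8|de|f7|5e|
→ t3 |f7|de|5e|5e|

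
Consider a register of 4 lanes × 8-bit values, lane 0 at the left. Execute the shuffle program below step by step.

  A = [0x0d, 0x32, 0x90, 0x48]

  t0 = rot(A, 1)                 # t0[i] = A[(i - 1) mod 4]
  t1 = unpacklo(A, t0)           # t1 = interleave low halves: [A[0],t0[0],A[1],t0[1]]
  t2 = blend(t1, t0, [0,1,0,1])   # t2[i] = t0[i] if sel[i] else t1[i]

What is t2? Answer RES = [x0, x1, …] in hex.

RES = [ 0x0d  0x0d  0x32  0x90 ]

t0 = [0x48, 0x0d, 0x32, 0x90]
t1 = [0x0d, 0x48, 0x32, 0x0d]
t2 = [0x0d, 0x0d, 0x32, 0x90]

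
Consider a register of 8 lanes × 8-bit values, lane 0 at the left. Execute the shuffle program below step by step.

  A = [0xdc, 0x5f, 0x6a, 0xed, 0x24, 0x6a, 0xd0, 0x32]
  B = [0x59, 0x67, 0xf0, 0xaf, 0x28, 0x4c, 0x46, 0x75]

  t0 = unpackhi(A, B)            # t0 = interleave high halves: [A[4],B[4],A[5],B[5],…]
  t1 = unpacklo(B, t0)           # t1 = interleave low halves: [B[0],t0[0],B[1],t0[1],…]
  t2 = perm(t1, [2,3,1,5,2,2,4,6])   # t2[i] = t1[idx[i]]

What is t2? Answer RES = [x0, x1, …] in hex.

RES = [0x67, 0x28, 0x24, 0x6a, 0x67, 0x67, 0xf0, 0xaf]

t0 = [0x24, 0x28, 0x6a, 0x4c, 0xd0, 0x46, 0x32, 0x75]
t1 = [0x59, 0x24, 0x67, 0x28, 0xf0, 0x6a, 0xaf, 0x4c]
t2 = [0x67, 0x28, 0x24, 0x6a, 0x67, 0x67, 0xf0, 0xaf]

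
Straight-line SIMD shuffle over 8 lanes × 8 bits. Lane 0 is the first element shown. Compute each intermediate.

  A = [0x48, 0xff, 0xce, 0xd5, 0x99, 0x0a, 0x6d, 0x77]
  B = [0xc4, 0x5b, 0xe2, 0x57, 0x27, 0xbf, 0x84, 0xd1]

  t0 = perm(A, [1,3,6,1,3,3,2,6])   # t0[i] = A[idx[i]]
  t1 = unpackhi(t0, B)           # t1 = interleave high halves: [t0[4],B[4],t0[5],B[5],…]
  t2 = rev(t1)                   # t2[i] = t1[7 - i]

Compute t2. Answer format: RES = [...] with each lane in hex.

→ t0 |ff|d5|6d|ff|d5|d5|ce|6d|
→ t1 |d5|27|d5|bf|ce|84|6d|d1|
→ t2 |d1|6d|84|ce|bf|d5|27|d5|

RES = [ 0xd1  0x6d  0x84  0xce  0xbf  0xd5  0x27  0xd5 ]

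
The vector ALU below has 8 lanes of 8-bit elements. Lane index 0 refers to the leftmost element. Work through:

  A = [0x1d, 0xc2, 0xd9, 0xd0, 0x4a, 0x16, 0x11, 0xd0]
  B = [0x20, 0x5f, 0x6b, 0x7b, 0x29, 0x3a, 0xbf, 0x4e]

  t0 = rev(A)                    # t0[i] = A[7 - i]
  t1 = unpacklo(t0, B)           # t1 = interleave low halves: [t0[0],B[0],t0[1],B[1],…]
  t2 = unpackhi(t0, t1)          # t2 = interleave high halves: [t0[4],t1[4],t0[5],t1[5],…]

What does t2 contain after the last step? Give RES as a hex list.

RES = [ 0xd0  0x16  0xd9  0x6b  0xc2  0x4a  0x1d  0x7b ]

  t0: d0 11 16 4a d0 d9 c2 1d
  t1: d0 20 11 5f 16 6b 4a 7b
  t2: d0 16 d9 6b c2 4a 1d 7b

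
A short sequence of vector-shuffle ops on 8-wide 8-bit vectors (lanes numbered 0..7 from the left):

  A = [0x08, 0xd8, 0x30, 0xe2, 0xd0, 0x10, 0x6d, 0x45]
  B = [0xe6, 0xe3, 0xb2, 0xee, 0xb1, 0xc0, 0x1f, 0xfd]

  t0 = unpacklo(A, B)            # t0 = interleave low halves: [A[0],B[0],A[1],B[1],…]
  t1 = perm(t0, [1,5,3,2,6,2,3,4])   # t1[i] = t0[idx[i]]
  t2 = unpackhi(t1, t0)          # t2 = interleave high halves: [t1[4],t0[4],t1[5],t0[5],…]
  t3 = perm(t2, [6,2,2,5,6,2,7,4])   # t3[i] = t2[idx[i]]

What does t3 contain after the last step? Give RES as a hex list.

RES = [ 0x30  0xd8  0xd8  0xe2  0x30  0xd8  0xee  0xe3 ]

t0 = [0x08, 0xe6, 0xd8, 0xe3, 0x30, 0xb2, 0xe2, 0xee]
t1 = [0xe6, 0xb2, 0xe3, 0xd8, 0xe2, 0xd8, 0xe3, 0x30]
t2 = [0xe2, 0x30, 0xd8, 0xb2, 0xe3, 0xe2, 0x30, 0xee]
t3 = [0x30, 0xd8, 0xd8, 0xe2, 0x30, 0xd8, 0xee, 0xe3]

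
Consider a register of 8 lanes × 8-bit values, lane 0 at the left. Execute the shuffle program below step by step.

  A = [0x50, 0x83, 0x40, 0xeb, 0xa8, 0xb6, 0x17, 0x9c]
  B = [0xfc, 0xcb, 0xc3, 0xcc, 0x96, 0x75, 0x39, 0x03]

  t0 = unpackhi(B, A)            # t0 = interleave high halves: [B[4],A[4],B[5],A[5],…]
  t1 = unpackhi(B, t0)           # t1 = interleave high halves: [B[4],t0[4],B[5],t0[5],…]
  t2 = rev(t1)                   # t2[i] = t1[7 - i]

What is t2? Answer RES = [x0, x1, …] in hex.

→ t0 |96|a8|75|b6|39|17|03|9c|
→ t1 |96|39|75|17|39|03|03|9c|
→ t2 |9c|03|03|39|17|75|39|96|

RES = [0x9c, 0x03, 0x03, 0x39, 0x17, 0x75, 0x39, 0x96]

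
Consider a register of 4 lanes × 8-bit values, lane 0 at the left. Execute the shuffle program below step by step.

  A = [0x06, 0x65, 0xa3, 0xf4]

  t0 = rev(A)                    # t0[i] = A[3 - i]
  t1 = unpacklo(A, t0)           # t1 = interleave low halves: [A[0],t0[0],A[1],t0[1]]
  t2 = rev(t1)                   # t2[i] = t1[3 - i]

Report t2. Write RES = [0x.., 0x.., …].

t0 = [0xf4, 0xa3, 0x65, 0x06]
t1 = [0x06, 0xf4, 0x65, 0xa3]
t2 = [0xa3, 0x65, 0xf4, 0x06]

RES = [ 0xa3  0x65  0xf4  0x06 ]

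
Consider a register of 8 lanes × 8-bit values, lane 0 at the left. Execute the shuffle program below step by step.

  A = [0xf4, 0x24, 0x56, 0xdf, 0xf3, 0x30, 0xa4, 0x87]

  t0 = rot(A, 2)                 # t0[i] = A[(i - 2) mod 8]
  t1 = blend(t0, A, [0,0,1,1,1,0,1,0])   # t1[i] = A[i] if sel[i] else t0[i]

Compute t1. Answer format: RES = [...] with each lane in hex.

t0 = [0xa4, 0x87, 0xf4, 0x24, 0x56, 0xdf, 0xf3, 0x30]
t1 = [0xa4, 0x87, 0x56, 0xdf, 0xf3, 0xdf, 0xa4, 0x30]

RES = [0xa4, 0x87, 0x56, 0xdf, 0xf3, 0xdf, 0xa4, 0x30]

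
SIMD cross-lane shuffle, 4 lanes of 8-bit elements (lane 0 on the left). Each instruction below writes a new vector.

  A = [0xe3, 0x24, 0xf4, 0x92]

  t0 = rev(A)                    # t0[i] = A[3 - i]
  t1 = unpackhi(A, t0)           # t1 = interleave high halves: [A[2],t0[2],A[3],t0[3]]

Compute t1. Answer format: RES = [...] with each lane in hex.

RES = [0xf4, 0x24, 0x92, 0xe3]

→ t0 |92|f4|24|e3|
→ t1 |f4|24|92|e3|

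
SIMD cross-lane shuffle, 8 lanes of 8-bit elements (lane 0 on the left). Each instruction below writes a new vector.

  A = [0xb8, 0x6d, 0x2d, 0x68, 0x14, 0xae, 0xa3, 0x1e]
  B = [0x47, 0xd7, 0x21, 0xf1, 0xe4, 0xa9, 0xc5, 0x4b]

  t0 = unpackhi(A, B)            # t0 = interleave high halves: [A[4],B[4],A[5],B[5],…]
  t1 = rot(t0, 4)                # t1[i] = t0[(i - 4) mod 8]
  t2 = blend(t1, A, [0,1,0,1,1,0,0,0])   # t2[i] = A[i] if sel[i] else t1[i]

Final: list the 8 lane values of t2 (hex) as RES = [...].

RES = [ 0xa3  0x6d  0x1e  0x68  0x14  0xe4  0xae  0xa9 ]

  t0: 14 e4 ae a9 a3 c5 1e 4b
  t1: a3 c5 1e 4b 14 e4 ae a9
  t2: a3 6d 1e 68 14 e4 ae a9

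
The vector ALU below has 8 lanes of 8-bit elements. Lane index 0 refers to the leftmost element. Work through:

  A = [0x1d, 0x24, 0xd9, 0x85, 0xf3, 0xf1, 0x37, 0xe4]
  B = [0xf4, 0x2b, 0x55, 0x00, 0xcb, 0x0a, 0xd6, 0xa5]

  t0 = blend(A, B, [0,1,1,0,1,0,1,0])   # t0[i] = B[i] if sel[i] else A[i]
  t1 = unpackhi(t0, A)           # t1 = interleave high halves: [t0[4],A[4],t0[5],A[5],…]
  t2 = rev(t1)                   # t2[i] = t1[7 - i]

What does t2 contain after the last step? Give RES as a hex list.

RES = [ 0xe4  0xe4  0x37  0xd6  0xf1  0xf1  0xf3  0xcb ]

t0 = [0x1d, 0x2b, 0x55, 0x85, 0xcb, 0xf1, 0xd6, 0xe4]
t1 = [0xcb, 0xf3, 0xf1, 0xf1, 0xd6, 0x37, 0xe4, 0xe4]
t2 = [0xe4, 0xe4, 0x37, 0xd6, 0xf1, 0xf1, 0xf3, 0xcb]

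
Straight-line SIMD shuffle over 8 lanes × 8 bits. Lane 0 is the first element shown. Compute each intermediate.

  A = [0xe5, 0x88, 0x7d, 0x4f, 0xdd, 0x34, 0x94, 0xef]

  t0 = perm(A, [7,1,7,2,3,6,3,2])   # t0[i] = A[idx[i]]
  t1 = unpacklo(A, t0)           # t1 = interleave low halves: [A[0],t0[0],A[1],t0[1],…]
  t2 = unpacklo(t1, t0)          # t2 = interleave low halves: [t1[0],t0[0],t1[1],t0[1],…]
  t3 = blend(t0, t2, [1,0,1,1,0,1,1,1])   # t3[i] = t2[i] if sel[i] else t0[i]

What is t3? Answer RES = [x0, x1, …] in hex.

RES = [ 0xe5  0x88  0xef  0x88  0x4f  0xef  0x88  0x7d ]

→ t0 |ef|88|ef|7d|4f|94|4f|7d|
→ t1 |e5|ef|88|88|7d|ef|4f|7d|
→ t2 |e5|ef|ef|88|88|ef|88|7d|
→ t3 |e5|88|ef|88|4f|ef|88|7d|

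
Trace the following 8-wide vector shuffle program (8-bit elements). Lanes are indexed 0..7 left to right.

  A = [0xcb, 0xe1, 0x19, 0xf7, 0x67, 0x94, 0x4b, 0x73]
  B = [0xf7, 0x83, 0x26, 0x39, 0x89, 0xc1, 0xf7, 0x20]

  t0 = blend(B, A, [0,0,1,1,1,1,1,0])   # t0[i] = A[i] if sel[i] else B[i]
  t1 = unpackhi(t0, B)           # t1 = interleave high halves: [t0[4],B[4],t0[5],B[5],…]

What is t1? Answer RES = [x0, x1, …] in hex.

RES = [0x67, 0x89, 0x94, 0xc1, 0x4b, 0xf7, 0x20, 0x20]

→ t0 |f7|83|19|f7|67|94|4b|20|
→ t1 |67|89|94|c1|4b|f7|20|20|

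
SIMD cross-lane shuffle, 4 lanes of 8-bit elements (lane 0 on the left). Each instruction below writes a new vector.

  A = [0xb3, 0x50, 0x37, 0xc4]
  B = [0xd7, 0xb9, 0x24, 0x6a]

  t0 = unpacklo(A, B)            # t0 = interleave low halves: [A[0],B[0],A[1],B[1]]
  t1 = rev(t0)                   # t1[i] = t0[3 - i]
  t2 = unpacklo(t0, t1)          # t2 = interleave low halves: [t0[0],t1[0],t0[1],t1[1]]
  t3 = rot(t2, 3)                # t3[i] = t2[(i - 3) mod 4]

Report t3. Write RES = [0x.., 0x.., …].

RES = [0xb9, 0xd7, 0x50, 0xb3]

  t0: b3 d7 50 b9
  t1: b9 50 d7 b3
  t2: b3 b9 d7 50
  t3: b9 d7 50 b3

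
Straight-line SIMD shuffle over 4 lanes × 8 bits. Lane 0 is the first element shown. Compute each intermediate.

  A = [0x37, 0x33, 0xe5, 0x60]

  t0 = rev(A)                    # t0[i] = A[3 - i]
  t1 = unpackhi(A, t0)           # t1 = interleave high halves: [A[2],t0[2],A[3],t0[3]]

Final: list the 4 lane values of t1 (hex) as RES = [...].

  t0: 60 e5 33 37
  t1: e5 33 60 37

RES = [ 0xe5  0x33  0x60  0x37 ]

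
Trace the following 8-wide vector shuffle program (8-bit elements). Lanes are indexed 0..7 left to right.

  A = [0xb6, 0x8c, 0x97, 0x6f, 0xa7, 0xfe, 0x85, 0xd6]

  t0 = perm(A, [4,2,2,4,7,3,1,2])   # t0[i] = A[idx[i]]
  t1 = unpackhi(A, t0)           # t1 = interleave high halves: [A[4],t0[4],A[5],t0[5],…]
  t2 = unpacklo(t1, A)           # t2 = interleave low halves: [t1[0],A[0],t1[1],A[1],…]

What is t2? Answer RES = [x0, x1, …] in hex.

RES = [ 0xa7  0xb6  0xd6  0x8c  0xfe  0x97  0x6f  0x6f ]

  t0: a7 97 97 a7 d6 6f 8c 97
  t1: a7 d6 fe 6f 85 8c d6 97
  t2: a7 b6 d6 8c fe 97 6f 6f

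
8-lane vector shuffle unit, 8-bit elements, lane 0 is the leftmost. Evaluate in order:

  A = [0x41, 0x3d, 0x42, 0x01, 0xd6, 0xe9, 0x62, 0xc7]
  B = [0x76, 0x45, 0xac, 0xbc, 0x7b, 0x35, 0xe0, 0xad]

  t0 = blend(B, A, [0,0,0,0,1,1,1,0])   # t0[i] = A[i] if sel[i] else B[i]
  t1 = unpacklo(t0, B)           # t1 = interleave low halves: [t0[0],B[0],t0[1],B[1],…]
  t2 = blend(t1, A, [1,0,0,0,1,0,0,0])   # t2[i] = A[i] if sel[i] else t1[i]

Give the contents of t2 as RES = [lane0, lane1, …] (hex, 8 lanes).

RES = [0x41, 0x76, 0x45, 0x45, 0xd6, 0xac, 0xbc, 0xbc]

  t0: 76 45 ac bc d6 e9 62 ad
  t1: 76 76 45 45 ac ac bc bc
  t2: 41 76 45 45 d6 ac bc bc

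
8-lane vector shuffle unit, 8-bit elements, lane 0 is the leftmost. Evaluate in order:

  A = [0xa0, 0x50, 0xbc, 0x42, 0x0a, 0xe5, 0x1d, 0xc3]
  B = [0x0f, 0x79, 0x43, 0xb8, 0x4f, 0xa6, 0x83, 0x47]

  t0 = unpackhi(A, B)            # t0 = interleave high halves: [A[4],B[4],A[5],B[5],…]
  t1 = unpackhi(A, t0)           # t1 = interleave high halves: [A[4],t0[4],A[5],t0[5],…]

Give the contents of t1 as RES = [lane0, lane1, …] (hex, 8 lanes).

  t0: 0a 4f e5 a6 1d 83 c3 47
  t1: 0a 1d e5 83 1d c3 c3 47

RES = [0x0a, 0x1d, 0xe5, 0x83, 0x1d, 0xc3, 0xc3, 0x47]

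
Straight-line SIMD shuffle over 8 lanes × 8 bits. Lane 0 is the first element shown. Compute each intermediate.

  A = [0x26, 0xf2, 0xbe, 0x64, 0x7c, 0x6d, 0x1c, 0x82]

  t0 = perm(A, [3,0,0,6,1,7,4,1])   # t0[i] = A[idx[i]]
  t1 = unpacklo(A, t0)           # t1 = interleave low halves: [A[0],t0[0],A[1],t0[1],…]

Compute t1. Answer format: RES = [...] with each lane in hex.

RES = [ 0x26  0x64  0xf2  0x26  0xbe  0x26  0x64  0x1c ]

→ t0 |64|26|26|1c|f2|82|7c|f2|
→ t1 |26|64|f2|26|be|26|64|1c|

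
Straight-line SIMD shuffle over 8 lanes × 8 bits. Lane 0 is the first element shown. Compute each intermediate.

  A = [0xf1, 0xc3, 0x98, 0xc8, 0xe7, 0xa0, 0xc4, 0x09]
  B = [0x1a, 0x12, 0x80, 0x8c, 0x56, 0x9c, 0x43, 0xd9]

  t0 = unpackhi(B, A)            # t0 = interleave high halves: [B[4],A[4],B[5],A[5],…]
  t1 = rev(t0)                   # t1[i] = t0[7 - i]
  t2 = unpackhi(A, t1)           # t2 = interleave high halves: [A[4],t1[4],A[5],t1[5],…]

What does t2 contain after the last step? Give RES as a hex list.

RES = [ 0xe7  0xa0  0xa0  0x9c  0xc4  0xe7  0x09  0x56 ]

t0 = [0x56, 0xe7, 0x9c, 0xa0, 0x43, 0xc4, 0xd9, 0x09]
t1 = [0x09, 0xd9, 0xc4, 0x43, 0xa0, 0x9c, 0xe7, 0x56]
t2 = [0xe7, 0xa0, 0xa0, 0x9c, 0xc4, 0xe7, 0x09, 0x56]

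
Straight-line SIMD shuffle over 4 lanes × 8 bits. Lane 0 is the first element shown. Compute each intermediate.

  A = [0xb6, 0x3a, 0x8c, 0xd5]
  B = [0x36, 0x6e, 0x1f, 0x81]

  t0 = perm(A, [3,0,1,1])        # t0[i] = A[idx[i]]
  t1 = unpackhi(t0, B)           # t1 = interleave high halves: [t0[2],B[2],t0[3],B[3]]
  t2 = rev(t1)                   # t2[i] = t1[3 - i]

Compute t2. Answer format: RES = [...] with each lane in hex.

t0 = [0xd5, 0xb6, 0x3a, 0x3a]
t1 = [0x3a, 0x1f, 0x3a, 0x81]
t2 = [0x81, 0x3a, 0x1f, 0x3a]

RES = [0x81, 0x3a, 0x1f, 0x3a]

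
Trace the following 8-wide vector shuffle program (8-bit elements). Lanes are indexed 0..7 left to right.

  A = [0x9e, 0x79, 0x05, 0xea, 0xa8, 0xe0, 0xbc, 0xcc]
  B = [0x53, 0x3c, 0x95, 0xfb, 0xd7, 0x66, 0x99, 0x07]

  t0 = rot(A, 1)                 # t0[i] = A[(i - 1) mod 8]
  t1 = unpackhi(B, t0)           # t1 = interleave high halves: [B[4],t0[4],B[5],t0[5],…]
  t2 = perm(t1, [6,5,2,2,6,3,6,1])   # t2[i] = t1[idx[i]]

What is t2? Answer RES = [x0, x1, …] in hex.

RES = [0x07, 0xe0, 0x66, 0x66, 0x07, 0xa8, 0x07, 0xea]

→ t0 |cc|9e|79|05|ea|a8|e0|bc|
→ t1 |d7|ea|66|a8|99|e0|07|bc|
→ t2 |07|e0|66|66|07|a8|07|ea|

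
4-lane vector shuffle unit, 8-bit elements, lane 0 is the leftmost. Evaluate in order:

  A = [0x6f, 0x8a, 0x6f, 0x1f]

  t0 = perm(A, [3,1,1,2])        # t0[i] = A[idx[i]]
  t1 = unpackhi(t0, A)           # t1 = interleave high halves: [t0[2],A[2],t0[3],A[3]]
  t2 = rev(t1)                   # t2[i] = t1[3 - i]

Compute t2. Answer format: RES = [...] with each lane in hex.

  t0: 1f 8a 8a 6f
  t1: 8a 6f 6f 1f
  t2: 1f 6f 6f 8a

RES = [ 0x1f  0x6f  0x6f  0x8a ]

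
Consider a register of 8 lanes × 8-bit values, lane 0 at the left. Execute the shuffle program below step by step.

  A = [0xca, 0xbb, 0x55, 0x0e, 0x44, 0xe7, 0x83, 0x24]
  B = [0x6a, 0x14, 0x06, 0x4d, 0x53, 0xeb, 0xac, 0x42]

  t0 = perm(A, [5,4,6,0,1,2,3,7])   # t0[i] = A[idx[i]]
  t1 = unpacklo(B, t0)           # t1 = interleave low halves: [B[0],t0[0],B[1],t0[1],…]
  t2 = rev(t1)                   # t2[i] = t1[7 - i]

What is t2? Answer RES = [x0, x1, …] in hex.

RES = [0xca, 0x4d, 0x83, 0x06, 0x44, 0x14, 0xe7, 0x6a]

  t0: e7 44 83 ca bb 55 0e 24
  t1: 6a e7 14 44 06 83 4d ca
  t2: ca 4d 83 06 44 14 e7 6a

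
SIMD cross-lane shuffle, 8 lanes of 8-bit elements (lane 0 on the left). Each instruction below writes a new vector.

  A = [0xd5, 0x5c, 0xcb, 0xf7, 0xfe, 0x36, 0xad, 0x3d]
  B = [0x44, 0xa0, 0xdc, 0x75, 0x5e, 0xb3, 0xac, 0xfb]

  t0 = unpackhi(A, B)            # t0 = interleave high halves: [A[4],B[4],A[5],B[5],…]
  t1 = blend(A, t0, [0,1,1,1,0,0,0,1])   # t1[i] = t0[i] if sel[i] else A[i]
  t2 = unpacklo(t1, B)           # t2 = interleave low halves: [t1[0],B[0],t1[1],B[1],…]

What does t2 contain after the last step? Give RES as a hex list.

→ t0 |fe|5e|36|b3|ad|ac|3d|fb|
→ t1 |d5|5e|36|b3|fe|36|ad|fb|
→ t2 |d5|44|5e|a0|36|dc|b3|75|

RES = [0xd5, 0x44, 0x5e, 0xa0, 0x36, 0xdc, 0xb3, 0x75]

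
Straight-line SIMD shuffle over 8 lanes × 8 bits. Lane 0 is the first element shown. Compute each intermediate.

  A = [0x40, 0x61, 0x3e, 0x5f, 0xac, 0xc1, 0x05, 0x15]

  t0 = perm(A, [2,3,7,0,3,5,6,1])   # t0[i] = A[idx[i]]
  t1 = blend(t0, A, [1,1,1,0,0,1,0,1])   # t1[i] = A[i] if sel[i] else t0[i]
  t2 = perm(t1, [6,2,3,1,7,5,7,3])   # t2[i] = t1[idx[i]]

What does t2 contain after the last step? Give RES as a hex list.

→ t0 |3e|5f|15|40|5f|c1|05|61|
→ t1 |40|61|3e|40|5f|c1|05|15|
→ t2 |05|3e|40|61|15|c1|15|40|

RES = [ 0x05  0x3e  0x40  0x61  0x15  0xc1  0x15  0x40 ]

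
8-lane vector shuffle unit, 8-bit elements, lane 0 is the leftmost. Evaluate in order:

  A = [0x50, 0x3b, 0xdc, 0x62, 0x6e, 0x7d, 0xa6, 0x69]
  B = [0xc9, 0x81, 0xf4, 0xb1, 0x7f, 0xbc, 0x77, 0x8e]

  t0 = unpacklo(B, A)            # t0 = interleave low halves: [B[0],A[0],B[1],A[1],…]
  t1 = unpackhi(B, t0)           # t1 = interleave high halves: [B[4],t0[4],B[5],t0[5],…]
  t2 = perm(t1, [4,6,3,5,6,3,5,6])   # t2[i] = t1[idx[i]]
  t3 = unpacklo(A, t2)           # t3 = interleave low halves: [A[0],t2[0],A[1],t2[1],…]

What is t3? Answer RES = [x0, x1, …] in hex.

t0 = [0xc9, 0x50, 0x81, 0x3b, 0xf4, 0xdc, 0xb1, 0x62]
t1 = [0x7f, 0xf4, 0xbc, 0xdc, 0x77, 0xb1, 0x8e, 0x62]
t2 = [0x77, 0x8e, 0xdc, 0xb1, 0x8e, 0xdc, 0xb1, 0x8e]
t3 = [0x50, 0x77, 0x3b, 0x8e, 0xdc, 0xdc, 0x62, 0xb1]

RES = [0x50, 0x77, 0x3b, 0x8e, 0xdc, 0xdc, 0x62, 0xb1]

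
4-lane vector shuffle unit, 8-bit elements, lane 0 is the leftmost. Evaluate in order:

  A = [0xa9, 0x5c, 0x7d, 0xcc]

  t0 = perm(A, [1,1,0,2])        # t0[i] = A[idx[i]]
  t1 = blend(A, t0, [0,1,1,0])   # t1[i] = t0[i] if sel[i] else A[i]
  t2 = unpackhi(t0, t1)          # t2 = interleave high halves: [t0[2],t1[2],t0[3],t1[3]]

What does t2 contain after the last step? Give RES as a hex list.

RES = [0xa9, 0xa9, 0x7d, 0xcc]

t0 = [0x5c, 0x5c, 0xa9, 0x7d]
t1 = [0xa9, 0x5c, 0xa9, 0xcc]
t2 = [0xa9, 0xa9, 0x7d, 0xcc]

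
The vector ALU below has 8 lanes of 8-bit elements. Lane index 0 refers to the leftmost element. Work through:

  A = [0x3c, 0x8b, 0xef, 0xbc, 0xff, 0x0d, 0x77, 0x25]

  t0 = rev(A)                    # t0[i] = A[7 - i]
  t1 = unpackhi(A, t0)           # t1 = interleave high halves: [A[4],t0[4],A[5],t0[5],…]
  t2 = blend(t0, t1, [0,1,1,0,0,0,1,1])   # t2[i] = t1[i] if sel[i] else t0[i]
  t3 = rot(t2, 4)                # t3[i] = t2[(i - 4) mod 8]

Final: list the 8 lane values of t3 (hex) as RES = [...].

RES = [ 0xbc  0xef  0x25  0x3c  0x25  0xbc  0x0d  0xff ]

  t0: 25 77 0d ff bc ef 8b 3c
  t1: ff bc 0d ef 77 8b 25 3c
  t2: 25 bc 0d ff bc ef 25 3c
  t3: bc ef 25 3c 25 bc 0d ff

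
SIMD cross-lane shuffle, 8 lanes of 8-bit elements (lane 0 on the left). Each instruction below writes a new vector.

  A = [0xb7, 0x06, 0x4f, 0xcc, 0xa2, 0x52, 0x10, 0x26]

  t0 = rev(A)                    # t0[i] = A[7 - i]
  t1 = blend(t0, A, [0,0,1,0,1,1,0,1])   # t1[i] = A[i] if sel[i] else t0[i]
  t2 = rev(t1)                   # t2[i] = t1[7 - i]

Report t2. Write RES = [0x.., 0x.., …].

  t0: 26 10 52 a2 cc 4f 06 b7
  t1: 26 10 4f a2 a2 52 06 26
  t2: 26 06 52 a2 a2 4f 10 26

RES = [ 0x26  0x06  0x52  0xa2  0xa2  0x4f  0x10  0x26 ]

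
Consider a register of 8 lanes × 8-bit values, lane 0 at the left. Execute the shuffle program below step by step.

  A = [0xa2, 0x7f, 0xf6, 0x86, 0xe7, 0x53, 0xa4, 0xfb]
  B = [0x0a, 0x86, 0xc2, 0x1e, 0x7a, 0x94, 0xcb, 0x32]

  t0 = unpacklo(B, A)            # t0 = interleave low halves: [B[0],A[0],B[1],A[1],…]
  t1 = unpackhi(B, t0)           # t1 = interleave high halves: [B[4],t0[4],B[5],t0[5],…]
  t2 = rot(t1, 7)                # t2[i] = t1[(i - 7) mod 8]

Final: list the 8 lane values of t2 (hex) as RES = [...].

  t0: 0a a2 86 7f c2 f6 1e 86
  t1: 7a c2 94 f6 cb 1e 32 86
  t2: c2 94 f6 cb 1e 32 86 7a

RES = [ 0xc2  0x94  0xf6  0xcb  0x1e  0x32  0x86  0x7a ]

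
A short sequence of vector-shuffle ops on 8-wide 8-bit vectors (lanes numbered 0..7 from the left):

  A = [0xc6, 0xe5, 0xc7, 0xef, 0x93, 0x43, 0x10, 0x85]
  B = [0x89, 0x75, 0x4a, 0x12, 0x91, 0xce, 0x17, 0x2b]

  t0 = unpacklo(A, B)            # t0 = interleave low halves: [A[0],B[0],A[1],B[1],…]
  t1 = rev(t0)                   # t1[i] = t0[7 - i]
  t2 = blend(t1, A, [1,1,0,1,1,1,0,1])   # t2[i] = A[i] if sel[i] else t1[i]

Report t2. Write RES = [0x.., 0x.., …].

RES = [ 0xc6  0xe5  0x4a  0xef  0x93  0x43  0x89  0x85 ]

t0 = [0xc6, 0x89, 0xe5, 0x75, 0xc7, 0x4a, 0xef, 0x12]
t1 = [0x12, 0xef, 0x4a, 0xc7, 0x75, 0xe5, 0x89, 0xc6]
t2 = [0xc6, 0xe5, 0x4a, 0xef, 0x93, 0x43, 0x89, 0x85]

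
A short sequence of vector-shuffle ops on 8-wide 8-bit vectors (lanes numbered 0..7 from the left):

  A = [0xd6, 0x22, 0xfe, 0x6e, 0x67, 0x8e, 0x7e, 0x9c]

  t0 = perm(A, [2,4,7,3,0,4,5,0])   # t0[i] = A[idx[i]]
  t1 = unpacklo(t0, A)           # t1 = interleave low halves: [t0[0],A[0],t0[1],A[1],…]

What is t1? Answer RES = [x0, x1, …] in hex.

RES = [ 0xfe  0xd6  0x67  0x22  0x9c  0xfe  0x6e  0x6e ]

  t0: fe 67 9c 6e d6 67 8e d6
  t1: fe d6 67 22 9c fe 6e 6e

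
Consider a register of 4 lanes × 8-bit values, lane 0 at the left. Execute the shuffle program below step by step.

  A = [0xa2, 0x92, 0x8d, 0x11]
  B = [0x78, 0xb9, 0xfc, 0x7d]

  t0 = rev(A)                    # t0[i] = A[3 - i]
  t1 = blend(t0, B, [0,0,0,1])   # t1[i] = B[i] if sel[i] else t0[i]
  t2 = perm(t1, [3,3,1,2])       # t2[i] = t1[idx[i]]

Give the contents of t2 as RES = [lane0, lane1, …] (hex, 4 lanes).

RES = [ 0x7d  0x7d  0x8d  0x92 ]

→ t0 |11|8d|92|a2|
→ t1 |11|8d|92|7d|
→ t2 |7d|7d|8d|92|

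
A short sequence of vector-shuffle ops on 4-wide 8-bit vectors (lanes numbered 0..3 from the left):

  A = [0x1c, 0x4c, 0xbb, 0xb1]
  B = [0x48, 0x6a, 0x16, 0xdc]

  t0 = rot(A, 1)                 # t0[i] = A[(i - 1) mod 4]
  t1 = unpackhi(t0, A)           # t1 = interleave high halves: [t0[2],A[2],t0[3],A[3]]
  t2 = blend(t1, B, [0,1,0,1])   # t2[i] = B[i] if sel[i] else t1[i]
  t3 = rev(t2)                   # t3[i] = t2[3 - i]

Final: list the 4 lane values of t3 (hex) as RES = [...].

RES = [0xdc, 0xbb, 0x6a, 0x4c]

t0 = [0xb1, 0x1c, 0x4c, 0xbb]
t1 = [0x4c, 0xbb, 0xbb, 0xb1]
t2 = [0x4c, 0x6a, 0xbb, 0xdc]
t3 = [0xdc, 0xbb, 0x6a, 0x4c]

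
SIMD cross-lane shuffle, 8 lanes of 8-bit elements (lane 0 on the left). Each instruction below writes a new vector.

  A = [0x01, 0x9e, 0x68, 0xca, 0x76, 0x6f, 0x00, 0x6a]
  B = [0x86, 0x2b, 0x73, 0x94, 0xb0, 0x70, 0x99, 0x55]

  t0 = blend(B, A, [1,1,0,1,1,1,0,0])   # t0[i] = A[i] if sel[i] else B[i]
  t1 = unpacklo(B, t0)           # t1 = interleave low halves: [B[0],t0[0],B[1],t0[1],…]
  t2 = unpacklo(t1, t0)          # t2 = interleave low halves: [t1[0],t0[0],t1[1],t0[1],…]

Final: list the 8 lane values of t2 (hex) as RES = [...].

RES = [ 0x86  0x01  0x01  0x9e  0x2b  0x73  0x9e  0xca ]

t0 = [0x01, 0x9e, 0x73, 0xca, 0x76, 0x6f, 0x99, 0x55]
t1 = [0x86, 0x01, 0x2b, 0x9e, 0x73, 0x73, 0x94, 0xca]
t2 = [0x86, 0x01, 0x01, 0x9e, 0x2b, 0x73, 0x9e, 0xca]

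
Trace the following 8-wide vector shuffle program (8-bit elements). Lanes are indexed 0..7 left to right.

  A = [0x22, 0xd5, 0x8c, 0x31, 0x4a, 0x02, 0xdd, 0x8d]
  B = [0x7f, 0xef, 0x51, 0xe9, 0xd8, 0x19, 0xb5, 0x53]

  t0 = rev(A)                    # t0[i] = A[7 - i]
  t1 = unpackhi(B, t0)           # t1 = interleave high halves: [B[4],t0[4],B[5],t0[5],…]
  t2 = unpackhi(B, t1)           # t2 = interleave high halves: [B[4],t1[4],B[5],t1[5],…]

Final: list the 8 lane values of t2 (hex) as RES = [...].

t0 = [0x8d, 0xdd, 0x02, 0x4a, 0x31, 0x8c, 0xd5, 0x22]
t1 = [0xd8, 0x31, 0x19, 0x8c, 0xb5, 0xd5, 0x53, 0x22]
t2 = [0xd8, 0xb5, 0x19, 0xd5, 0xb5, 0x53, 0x53, 0x22]

RES = [ 0xd8  0xb5  0x19  0xd5  0xb5  0x53  0x53  0x22 ]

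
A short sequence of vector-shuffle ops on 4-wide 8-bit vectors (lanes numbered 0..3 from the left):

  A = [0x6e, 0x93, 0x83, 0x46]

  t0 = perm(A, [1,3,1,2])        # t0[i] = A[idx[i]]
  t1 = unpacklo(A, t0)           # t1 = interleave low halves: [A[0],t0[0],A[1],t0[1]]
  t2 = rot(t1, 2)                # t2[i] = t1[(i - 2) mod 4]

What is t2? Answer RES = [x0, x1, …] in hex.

RES = [0x93, 0x46, 0x6e, 0x93]

→ t0 |93|46|93|83|
→ t1 |6e|93|93|46|
→ t2 |93|46|6e|93|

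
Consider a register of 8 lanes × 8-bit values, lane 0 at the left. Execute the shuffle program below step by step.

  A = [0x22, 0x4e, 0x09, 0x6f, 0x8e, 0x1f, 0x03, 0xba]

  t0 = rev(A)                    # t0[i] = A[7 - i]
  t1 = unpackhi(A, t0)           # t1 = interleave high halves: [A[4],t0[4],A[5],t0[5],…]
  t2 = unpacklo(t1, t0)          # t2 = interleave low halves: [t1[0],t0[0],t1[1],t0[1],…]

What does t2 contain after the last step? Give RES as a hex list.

RES = [0x8e, 0xba, 0x6f, 0x03, 0x1f, 0x1f, 0x09, 0x8e]

  t0: ba 03 1f 8e 6f 09 4e 22
  t1: 8e 6f 1f 09 03 4e ba 22
  t2: 8e ba 6f 03 1f 1f 09 8e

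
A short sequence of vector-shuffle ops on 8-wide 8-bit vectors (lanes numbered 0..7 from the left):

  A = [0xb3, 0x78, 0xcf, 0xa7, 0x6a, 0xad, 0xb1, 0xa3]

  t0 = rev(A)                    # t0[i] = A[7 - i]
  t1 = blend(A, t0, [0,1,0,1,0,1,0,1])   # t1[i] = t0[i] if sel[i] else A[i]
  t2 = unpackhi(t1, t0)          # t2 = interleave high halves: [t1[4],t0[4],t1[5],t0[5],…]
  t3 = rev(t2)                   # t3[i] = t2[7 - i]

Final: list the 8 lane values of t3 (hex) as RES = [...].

RES = [ 0xb3  0xb3  0x78  0xb1  0xcf  0xcf  0xa7  0x6a ]

→ t0 |a3|b1|ad|6a|a7|cf|78|b3|
→ t1 |b3|b1|cf|6a|6a|cf|b1|b3|
→ t2 |6a|a7|cf|cf|b1|78|b3|b3|
→ t3 |b3|b3|78|b1|cf|cf|a7|6a|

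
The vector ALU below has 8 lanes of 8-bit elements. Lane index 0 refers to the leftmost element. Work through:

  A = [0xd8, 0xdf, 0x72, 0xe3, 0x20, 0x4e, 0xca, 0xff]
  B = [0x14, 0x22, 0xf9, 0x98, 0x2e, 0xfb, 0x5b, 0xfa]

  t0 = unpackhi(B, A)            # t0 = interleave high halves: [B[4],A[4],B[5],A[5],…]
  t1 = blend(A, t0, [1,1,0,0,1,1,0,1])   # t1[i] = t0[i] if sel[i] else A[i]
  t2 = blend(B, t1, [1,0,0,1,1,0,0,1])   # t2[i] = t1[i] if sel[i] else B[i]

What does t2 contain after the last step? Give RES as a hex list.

RES = [0x2e, 0x22, 0xf9, 0xe3, 0x5b, 0xfb, 0x5b, 0xff]

t0 = [0x2e, 0x20, 0xfb, 0x4e, 0x5b, 0xca, 0xfa, 0xff]
t1 = [0x2e, 0x20, 0x72, 0xe3, 0x5b, 0xca, 0xca, 0xff]
t2 = [0x2e, 0x22, 0xf9, 0xe3, 0x5b, 0xfb, 0x5b, 0xff]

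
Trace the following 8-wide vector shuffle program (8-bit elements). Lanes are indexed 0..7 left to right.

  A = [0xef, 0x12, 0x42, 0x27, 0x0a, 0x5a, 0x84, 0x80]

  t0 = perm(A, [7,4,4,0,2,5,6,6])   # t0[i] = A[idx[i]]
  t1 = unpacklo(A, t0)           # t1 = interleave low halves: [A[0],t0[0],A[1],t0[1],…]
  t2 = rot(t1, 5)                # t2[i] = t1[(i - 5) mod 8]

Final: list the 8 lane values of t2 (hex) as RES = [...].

RES = [0x0a, 0x42, 0x0a, 0x27, 0xef, 0xef, 0x80, 0x12]

→ t0 |80|0a|0a|ef|42|5a|84|84|
→ t1 |ef|80|12|0a|42|0a|27|ef|
→ t2 |0a|42|0a|27|ef|ef|80|12|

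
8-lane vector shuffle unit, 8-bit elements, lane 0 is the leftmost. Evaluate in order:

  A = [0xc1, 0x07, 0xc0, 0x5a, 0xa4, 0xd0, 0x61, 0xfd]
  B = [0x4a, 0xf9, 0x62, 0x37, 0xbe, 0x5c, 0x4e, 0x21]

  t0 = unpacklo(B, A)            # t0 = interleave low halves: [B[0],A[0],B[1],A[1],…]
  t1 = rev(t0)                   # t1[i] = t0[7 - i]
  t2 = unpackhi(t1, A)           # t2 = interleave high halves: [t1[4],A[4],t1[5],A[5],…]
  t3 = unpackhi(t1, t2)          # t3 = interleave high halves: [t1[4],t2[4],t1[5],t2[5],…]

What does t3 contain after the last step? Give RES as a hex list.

RES = [ 0x07  0xc1  0xf9  0x61  0xc1  0x4a  0x4a  0xfd ]

→ t0 |4a|c1|f9|07|62|c0|37|5a|
→ t1 |5a|37|c0|62|07|f9|c1|4a|
→ t2 |07|a4|f9|d0|c1|61|4a|fd|
→ t3 |07|c1|f9|61|c1|4a|4a|fd|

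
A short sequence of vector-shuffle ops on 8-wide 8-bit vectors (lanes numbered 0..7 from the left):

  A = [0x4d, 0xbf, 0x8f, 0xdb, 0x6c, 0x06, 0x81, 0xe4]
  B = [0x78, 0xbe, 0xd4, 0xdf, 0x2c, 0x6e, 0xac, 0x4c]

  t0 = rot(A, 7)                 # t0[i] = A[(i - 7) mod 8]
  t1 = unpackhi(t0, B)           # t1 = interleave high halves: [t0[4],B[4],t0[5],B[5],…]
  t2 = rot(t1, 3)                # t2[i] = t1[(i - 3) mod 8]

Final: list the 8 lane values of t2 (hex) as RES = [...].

  t0: bf 8f db 6c 06 81 e4 4d
  t1: 06 2c 81 6e e4 ac 4d 4c
  t2: ac 4d 4c 06 2c 81 6e e4

RES = [0xac, 0x4d, 0x4c, 0x06, 0x2c, 0x81, 0x6e, 0xe4]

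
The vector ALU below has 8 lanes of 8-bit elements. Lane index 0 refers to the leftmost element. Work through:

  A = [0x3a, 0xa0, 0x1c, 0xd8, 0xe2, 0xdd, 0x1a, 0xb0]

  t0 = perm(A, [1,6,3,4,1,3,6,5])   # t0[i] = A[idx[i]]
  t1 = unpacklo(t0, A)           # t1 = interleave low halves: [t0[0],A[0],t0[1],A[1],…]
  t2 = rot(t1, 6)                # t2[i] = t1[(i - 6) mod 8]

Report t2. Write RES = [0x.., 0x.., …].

RES = [ 0x1a  0xa0  0xd8  0x1c  0xe2  0xd8  0xa0  0x3a ]

t0 = [0xa0, 0x1a, 0xd8, 0xe2, 0xa0, 0xd8, 0x1a, 0xdd]
t1 = [0xa0, 0x3a, 0x1a, 0xa0, 0xd8, 0x1c, 0xe2, 0xd8]
t2 = [0x1a, 0xa0, 0xd8, 0x1c, 0xe2, 0xd8, 0xa0, 0x3a]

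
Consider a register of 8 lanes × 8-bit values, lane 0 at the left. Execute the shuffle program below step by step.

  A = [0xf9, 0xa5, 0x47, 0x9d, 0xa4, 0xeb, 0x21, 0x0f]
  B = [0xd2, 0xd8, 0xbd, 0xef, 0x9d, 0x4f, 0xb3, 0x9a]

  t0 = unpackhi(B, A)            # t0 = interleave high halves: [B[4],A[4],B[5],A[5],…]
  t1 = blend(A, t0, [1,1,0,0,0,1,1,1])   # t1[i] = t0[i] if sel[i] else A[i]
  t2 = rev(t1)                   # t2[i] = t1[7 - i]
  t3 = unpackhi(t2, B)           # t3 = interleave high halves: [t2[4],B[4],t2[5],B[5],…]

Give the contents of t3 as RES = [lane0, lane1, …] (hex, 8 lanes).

RES = [ 0x9d  0x9d  0x47  0x4f  0xa4  0xb3  0x9d  0x9a ]

→ t0 |9d|a4|4f|eb|b3|21|9a|0f|
→ t1 |9d|a4|47|9d|a4|21|9a|0f|
→ t2 |0f|9a|21|a4|9d|47|a4|9d|
→ t3 |9d|9d|47|4f|a4|b3|9d|9a|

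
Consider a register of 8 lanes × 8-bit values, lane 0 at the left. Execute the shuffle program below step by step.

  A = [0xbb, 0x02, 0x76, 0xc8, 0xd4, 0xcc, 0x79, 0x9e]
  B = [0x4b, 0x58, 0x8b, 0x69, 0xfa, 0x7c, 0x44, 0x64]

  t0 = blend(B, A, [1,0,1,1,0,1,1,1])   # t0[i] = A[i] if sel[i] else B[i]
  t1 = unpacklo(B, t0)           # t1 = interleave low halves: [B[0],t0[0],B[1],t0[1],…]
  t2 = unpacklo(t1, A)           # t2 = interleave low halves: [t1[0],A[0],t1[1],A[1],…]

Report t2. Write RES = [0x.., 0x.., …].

t0 = [0xbb, 0x58, 0x76, 0xc8, 0xfa, 0xcc, 0x79, 0x9e]
t1 = [0x4b, 0xbb, 0x58, 0x58, 0x8b, 0x76, 0x69, 0xc8]
t2 = [0x4b, 0xbb, 0xbb, 0x02, 0x58, 0x76, 0x58, 0xc8]

RES = [0x4b, 0xbb, 0xbb, 0x02, 0x58, 0x76, 0x58, 0xc8]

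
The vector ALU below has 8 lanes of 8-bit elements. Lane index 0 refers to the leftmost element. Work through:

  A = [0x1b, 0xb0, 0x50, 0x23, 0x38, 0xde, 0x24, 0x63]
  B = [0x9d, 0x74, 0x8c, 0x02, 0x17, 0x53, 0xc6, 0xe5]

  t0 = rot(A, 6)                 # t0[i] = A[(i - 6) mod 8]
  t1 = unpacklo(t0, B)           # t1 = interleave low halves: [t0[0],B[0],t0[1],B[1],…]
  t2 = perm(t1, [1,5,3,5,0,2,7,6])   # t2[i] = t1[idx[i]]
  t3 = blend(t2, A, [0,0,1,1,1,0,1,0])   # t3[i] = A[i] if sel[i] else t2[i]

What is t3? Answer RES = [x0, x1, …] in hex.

t0 = [0x50, 0x23, 0x38, 0xde, 0x24, 0x63, 0x1b, 0xb0]
t1 = [0x50, 0x9d, 0x23, 0x74, 0x38, 0x8c, 0xde, 0x02]
t2 = [0x9d, 0x8c, 0x74, 0x8c, 0x50, 0x23, 0x02, 0xde]
t3 = [0x9d, 0x8c, 0x50, 0x23, 0x38, 0x23, 0x24, 0xde]

RES = [0x9d, 0x8c, 0x50, 0x23, 0x38, 0x23, 0x24, 0xde]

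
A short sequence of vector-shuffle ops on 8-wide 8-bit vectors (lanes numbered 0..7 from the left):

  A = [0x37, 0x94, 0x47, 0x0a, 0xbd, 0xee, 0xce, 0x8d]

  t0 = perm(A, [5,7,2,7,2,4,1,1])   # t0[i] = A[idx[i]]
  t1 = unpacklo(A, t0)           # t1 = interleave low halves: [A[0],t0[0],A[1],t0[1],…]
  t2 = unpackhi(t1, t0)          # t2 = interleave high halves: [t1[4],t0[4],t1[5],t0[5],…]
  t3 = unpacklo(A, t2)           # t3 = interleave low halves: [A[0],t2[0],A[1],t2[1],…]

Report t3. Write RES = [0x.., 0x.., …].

  t0: ee 8d 47 8d 47 bd 94 94
  t1: 37 ee 94 8d 47 47 0a 8d
  t2: 47 47 47 bd 0a 94 8d 94
  t3: 37 47 94 47 47 47 0a bd

RES = [0x37, 0x47, 0x94, 0x47, 0x47, 0x47, 0x0a, 0xbd]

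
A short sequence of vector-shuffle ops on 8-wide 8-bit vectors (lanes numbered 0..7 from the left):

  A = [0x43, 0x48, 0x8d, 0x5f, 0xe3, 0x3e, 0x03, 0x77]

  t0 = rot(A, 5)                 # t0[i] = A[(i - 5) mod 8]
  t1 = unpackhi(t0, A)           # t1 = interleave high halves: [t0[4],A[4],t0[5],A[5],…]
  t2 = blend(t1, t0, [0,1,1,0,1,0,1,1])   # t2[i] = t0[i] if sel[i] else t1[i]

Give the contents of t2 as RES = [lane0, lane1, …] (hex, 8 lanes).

→ t0 |5f|e3|3e|03|77|43|48|8d|
→ t1 |77|e3|43|3e|48|03|8d|77|
→ t2 |77|e3|3e|3e|77|03|48|8d|

RES = [0x77, 0xe3, 0x3e, 0x3e, 0x77, 0x03, 0x48, 0x8d]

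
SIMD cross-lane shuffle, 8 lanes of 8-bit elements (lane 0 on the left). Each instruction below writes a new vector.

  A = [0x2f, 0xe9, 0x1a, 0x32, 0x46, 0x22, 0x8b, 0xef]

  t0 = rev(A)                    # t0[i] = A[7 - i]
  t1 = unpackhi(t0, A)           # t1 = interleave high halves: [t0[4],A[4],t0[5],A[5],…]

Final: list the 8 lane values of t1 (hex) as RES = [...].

RES = [0x32, 0x46, 0x1a, 0x22, 0xe9, 0x8b, 0x2f, 0xef]

→ t0 |ef|8b|22|46|32|1a|e9|2f|
→ t1 |32|46|1a|22|e9|8b|2f|ef|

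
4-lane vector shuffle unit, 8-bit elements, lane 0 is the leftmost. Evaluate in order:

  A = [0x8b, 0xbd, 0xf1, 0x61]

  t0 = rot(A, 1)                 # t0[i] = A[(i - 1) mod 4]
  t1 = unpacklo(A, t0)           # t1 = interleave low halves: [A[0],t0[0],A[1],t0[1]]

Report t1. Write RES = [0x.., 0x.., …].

RES = [ 0x8b  0x61  0xbd  0x8b ]

→ t0 |61|8b|bd|f1|
→ t1 |8b|61|bd|8b|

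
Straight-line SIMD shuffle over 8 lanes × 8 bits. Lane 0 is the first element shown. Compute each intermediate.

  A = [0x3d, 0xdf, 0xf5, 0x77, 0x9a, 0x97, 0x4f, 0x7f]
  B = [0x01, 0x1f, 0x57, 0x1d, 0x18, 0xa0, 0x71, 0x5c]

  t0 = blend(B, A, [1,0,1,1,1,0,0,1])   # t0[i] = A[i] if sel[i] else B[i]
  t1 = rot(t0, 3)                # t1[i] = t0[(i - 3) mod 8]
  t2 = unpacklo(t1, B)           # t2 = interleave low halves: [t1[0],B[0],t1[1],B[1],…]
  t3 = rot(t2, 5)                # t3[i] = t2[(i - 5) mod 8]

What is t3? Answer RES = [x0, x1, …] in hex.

→ t0 |3d|1f|f5|77|9a|a0|71|7f|
→ t1 |a0|71|7f|3d|1f|f5|77|9a|
→ t2 |a0|01|71|1f|7f|57|3d|1d|
→ t3 |1f|7f|57|3d|1d|a0|01|71|

RES = [ 0x1f  0x7f  0x57  0x3d  0x1d  0xa0  0x01  0x71 ]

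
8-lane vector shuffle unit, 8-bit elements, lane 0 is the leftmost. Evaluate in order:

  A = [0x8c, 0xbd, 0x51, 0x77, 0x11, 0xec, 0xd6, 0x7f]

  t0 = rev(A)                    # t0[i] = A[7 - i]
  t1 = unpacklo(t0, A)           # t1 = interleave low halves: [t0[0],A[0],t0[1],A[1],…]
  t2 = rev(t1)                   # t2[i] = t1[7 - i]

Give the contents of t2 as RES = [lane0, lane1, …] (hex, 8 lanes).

RES = [0x77, 0x11, 0x51, 0xec, 0xbd, 0xd6, 0x8c, 0x7f]

t0 = [0x7f, 0xd6, 0xec, 0x11, 0x77, 0x51, 0xbd, 0x8c]
t1 = [0x7f, 0x8c, 0xd6, 0xbd, 0xec, 0x51, 0x11, 0x77]
t2 = [0x77, 0x11, 0x51, 0xec, 0xbd, 0xd6, 0x8c, 0x7f]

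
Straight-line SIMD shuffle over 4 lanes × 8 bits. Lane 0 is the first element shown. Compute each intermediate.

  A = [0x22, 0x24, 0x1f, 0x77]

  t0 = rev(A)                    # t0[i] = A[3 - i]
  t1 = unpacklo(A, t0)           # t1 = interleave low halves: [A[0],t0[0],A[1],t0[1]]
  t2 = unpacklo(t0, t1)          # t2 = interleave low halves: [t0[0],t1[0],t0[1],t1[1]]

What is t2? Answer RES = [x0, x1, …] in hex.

  t0: 77 1f 24 22
  t1: 22 77 24 1f
  t2: 77 22 1f 77

RES = [ 0x77  0x22  0x1f  0x77 ]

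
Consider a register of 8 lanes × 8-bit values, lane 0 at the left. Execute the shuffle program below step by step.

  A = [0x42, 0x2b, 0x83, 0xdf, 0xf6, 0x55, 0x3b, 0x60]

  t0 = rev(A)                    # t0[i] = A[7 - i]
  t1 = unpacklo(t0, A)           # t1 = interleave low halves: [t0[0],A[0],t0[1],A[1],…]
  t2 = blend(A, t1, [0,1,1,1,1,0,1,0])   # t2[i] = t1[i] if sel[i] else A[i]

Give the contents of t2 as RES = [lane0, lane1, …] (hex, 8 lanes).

RES = [0x42, 0x42, 0x3b, 0x2b, 0x55, 0x55, 0xf6, 0x60]

t0 = [0x60, 0x3b, 0x55, 0xf6, 0xdf, 0x83, 0x2b, 0x42]
t1 = [0x60, 0x42, 0x3b, 0x2b, 0x55, 0x83, 0xf6, 0xdf]
t2 = [0x42, 0x42, 0x3b, 0x2b, 0x55, 0x55, 0xf6, 0x60]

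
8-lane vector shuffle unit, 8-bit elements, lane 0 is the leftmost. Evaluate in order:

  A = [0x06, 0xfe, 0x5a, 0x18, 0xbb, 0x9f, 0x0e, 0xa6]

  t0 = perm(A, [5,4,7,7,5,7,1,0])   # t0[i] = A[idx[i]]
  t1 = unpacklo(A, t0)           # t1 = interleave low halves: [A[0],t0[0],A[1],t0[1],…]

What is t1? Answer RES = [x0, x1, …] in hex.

  t0: 9f bb a6 a6 9f a6 fe 06
  t1: 06 9f fe bb 5a a6 18 a6

RES = [0x06, 0x9f, 0xfe, 0xbb, 0x5a, 0xa6, 0x18, 0xa6]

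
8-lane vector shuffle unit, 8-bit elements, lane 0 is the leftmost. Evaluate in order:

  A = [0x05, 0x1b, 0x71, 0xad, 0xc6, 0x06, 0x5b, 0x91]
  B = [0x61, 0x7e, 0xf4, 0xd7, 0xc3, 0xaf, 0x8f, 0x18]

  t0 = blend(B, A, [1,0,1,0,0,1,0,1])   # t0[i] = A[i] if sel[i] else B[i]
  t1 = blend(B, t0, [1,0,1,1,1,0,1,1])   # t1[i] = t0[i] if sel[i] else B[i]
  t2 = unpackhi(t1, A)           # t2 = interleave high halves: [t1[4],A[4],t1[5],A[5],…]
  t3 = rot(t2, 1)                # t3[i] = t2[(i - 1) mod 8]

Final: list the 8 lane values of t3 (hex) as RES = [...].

→ t0 |05|7e|71|d7|c3|06|8f|91|
→ t1 |05|7e|71|d7|c3|af|8f|91|
→ t2 |c3|c6|af|06|8f|5b|91|91|
→ t3 |91|c3|c6|af|06|8f|5b|91|

RES = [0x91, 0xc3, 0xc6, 0xaf, 0x06, 0x8f, 0x5b, 0x91]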